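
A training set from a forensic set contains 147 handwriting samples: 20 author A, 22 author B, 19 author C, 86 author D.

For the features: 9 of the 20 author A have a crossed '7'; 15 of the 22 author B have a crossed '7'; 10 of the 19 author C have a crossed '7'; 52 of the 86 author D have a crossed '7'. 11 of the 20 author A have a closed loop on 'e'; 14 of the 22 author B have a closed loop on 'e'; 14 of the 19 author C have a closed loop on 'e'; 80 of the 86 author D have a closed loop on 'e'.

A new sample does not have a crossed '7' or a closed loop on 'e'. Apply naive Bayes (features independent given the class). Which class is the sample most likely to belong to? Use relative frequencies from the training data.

author A

author A: (20/147) × (11/20) × (9/20) ≈ 0.0336735
author B: (22/147) × (7/22) × (8/22) ≈ 0.017316
author C: (19/147) × (9/19) × (5/19) ≈ 0.0161117
author D: (86/147) × (34/86) × (6/86) ≈ 0.0161367
Highest score → author A.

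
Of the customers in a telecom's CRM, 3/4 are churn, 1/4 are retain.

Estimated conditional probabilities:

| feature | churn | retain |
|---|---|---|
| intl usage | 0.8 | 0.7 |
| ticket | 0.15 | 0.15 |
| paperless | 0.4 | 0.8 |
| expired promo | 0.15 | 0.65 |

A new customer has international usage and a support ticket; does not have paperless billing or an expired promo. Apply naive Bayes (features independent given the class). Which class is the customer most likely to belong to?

churn: 0.75 × 0.8 × 0.15 × (1−0.4) × (1−0.15) = 0.0459
retain: 0.25 × 0.7 × 0.15 × (1−0.8) × (1−0.65) = 0.0018375
Highest score → churn.

churn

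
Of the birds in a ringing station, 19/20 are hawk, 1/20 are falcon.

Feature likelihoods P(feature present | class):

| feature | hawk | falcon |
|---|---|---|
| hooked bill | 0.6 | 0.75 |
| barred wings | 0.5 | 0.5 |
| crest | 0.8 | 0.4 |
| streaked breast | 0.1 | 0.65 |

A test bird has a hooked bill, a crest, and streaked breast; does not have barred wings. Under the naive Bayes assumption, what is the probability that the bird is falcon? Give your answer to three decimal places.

hawk: 0.95 × 0.6 × (1−0.5) × 0.8 × 0.1 = 0.0228
falcon: 0.05 × 0.75 × (1−0.5) × 0.4 × 0.65 = 0.004875
P(falcon | x) = 0.004875 / 0.027675 ≈ 0.176

0.176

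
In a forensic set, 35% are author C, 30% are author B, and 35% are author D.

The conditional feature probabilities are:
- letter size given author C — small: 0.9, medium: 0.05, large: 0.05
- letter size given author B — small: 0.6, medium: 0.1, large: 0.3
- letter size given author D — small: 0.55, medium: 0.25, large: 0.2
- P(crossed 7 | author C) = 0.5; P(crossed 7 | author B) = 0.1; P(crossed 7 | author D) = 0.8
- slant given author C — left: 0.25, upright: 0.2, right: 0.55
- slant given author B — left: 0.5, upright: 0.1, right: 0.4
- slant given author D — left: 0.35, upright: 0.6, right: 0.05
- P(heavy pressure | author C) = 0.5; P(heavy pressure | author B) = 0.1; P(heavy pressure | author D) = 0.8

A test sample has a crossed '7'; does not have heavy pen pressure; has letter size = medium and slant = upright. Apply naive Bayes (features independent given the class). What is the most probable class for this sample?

author C: 0.35 × 0.05 × 0.5 × 0.2 × (1−0.5) = 0.000875
author B: 0.3 × 0.1 × 0.1 × 0.1 × (1−0.1) = 0.00027
author D: 0.35 × 0.25 × 0.8 × 0.6 × (1−0.8) = 0.0084
Highest score → author D.

author D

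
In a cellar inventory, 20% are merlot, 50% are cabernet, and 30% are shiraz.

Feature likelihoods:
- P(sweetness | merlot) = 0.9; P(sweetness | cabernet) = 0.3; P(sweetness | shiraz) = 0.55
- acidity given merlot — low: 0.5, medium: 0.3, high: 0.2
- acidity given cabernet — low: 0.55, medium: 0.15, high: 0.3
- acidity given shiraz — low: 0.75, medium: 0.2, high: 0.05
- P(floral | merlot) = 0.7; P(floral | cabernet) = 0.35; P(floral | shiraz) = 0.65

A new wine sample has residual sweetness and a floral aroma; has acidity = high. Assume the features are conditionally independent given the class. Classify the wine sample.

merlot

merlot: 0.2 × 0.9 × 0.2 × 0.7 = 0.0252
cabernet: 0.5 × 0.3 × 0.3 × 0.35 = 0.01575
shiraz: 0.3 × 0.55 × 0.05 × 0.65 = 0.0053625
Highest score → merlot.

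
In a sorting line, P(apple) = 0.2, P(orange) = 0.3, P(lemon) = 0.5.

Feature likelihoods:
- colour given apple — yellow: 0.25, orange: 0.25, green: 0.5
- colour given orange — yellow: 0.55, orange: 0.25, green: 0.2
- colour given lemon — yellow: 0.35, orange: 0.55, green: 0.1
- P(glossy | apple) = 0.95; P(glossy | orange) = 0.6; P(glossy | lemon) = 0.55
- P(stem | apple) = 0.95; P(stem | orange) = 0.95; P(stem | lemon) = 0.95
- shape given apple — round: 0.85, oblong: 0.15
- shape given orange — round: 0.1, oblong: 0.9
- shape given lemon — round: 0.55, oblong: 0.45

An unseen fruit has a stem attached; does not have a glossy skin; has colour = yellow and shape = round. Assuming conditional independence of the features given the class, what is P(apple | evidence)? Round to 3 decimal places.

0.041

apple: 0.2 × 0.25 × (1−0.95) × 0.95 × 0.85 = 0.00201875
orange: 0.3 × 0.55 × (1−0.6) × 0.95 × 0.1 = 0.00627
lemon: 0.5 × 0.35 × (1−0.55) × 0.95 × 0.55 = 0.041146875
P(apple | x) = 0.00201875 / 0.049435625 ≈ 0.041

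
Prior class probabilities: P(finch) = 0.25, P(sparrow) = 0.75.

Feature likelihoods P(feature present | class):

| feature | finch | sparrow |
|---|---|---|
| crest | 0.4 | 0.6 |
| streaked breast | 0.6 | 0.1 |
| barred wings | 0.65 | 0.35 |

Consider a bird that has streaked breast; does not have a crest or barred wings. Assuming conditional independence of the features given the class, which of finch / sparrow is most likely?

finch: 0.25 × (1−0.4) × 0.6 × (1−0.65) = 0.0315
sparrow: 0.75 × (1−0.6) × 0.1 × (1−0.35) = 0.0195
Highest score → finch.

finch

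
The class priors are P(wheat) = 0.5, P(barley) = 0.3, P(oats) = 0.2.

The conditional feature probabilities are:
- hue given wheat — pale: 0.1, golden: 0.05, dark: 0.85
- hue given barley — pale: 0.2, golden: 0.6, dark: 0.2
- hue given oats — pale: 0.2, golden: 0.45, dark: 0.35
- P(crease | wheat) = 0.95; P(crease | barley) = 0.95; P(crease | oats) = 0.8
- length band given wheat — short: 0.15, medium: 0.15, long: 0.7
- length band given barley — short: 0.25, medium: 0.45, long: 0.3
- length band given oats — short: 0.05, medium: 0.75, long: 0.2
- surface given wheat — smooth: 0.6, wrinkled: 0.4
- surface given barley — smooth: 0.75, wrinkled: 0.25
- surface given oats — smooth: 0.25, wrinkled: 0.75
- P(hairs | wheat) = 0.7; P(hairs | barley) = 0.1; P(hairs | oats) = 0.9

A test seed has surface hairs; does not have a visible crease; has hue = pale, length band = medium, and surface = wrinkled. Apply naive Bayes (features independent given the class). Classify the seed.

oats

wheat: 0.5 × 0.1 × (1−0.95) × 0.15 × 0.4 × 0.7 = 0.000105
barley: 0.3 × 0.2 × (1−0.95) × 0.45 × 0.25 × 0.1 = 0.00003375
oats: 0.2 × 0.2 × (1−0.8) × 0.75 × 0.75 × 0.9 = 0.00405
Highest score → oats.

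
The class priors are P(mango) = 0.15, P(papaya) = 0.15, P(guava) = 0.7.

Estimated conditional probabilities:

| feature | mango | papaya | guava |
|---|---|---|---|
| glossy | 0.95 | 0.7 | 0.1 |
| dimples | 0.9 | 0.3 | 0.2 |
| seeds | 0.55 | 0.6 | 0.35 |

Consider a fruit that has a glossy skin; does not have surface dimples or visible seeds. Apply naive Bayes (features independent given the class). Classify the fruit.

mango: 0.15 × 0.95 × (1−0.9) × (1−0.55) = 0.0064125
papaya: 0.15 × 0.7 × (1−0.3) × (1−0.6) = 0.0294
guava: 0.7 × 0.1 × (1−0.2) × (1−0.35) = 0.0364
Highest score → guava.

guava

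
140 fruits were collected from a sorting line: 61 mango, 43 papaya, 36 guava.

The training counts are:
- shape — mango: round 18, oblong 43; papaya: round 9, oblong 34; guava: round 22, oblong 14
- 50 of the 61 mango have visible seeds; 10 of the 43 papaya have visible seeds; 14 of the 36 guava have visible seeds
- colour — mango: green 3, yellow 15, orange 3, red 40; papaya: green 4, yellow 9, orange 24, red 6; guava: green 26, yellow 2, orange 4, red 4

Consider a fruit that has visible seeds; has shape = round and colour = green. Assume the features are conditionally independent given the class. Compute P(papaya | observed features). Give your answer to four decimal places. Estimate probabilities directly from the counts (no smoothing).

0.0274

mango: (61/140) × (18/61) × (50/61) × (3/61) ≈ 0.00518294
papaya: (43/140) × (9/43) × (10/43) × (4/43) ≈ 0.00139071
guava: (36/140) × (22/36) × (14/36) × (26/36) ≈ 0.0441358
P(papaya | x) = 0.00139071 / 0.05070945 ≈ 0.0274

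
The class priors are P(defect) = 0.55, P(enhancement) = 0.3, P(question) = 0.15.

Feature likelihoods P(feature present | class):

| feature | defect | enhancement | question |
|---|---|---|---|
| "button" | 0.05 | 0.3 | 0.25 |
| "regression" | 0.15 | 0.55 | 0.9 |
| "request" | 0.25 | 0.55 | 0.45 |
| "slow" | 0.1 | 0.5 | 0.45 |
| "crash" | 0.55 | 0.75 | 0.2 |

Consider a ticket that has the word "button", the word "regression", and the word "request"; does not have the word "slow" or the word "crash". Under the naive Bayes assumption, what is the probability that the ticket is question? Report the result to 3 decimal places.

defect: 0.55 × 0.05 × 0.15 × 0.25 × (1−0.1) × (1−0.55) = 0.00041765625
enhancement: 0.3 × 0.3 × 0.55 × 0.55 × (1−0.5) × (1−0.75) = 0.003403125
question: 0.15 × 0.25 × 0.9 × 0.45 × (1−0.45) × (1−0.2) = 0.0066825
P(question | x) = 0.0066825 / 0.01050328125 ≈ 0.636

0.636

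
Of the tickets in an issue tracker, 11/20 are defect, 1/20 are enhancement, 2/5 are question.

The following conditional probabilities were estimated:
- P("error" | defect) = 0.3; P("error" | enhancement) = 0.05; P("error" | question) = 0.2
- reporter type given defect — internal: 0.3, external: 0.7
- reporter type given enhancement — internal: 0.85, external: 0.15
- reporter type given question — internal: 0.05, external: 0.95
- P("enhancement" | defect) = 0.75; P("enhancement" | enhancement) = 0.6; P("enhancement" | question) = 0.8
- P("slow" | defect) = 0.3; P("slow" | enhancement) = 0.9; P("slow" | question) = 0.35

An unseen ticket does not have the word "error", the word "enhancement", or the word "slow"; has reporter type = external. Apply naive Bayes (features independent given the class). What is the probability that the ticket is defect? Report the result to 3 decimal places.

defect: 0.55 × (1−0.3) × 0.7 × (1−0.75) × (1−0.3) = 0.0471625
enhancement: 0.05 × (1−0.05) × 0.15 × (1−0.6) × (1−0.9) = 0.000285
question: 0.4 × (1−0.2) × 0.95 × (1−0.8) × (1−0.35) = 0.03952
P(defect | x) = 0.0471625 / 0.0869675 ≈ 0.542

0.542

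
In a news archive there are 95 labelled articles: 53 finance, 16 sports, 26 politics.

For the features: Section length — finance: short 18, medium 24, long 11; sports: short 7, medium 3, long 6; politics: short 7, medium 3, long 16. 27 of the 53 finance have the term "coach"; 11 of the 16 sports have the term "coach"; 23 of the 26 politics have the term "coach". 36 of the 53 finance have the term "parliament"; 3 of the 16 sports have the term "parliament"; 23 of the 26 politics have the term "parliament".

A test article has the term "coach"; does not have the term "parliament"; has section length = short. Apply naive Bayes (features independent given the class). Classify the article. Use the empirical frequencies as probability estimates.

finance: (53/95) × (18/53) × (27/53) × (17/53) ≈ 0.0309606
sports: (16/95) × (7/16) × (11/16) × (13/16) ≈ 0.0411595
politics: (26/95) × (7/26) × (23/26) × (3/26) ≈ 0.00752102
Highest score → sports.

sports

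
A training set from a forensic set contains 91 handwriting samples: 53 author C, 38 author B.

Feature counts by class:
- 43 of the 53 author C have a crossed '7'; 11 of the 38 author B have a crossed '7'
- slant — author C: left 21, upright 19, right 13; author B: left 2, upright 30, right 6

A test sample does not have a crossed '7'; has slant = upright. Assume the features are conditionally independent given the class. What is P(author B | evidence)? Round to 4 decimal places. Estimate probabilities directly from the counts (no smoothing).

0.8560

author C: (53/91) × (10/53) × (19/53) ≈ 0.0393946
author B: (38/91) × (27/38) × (30/38) ≈ 0.234239
P(author B | x) = 0.234239 / 0.2736336 ≈ 0.8560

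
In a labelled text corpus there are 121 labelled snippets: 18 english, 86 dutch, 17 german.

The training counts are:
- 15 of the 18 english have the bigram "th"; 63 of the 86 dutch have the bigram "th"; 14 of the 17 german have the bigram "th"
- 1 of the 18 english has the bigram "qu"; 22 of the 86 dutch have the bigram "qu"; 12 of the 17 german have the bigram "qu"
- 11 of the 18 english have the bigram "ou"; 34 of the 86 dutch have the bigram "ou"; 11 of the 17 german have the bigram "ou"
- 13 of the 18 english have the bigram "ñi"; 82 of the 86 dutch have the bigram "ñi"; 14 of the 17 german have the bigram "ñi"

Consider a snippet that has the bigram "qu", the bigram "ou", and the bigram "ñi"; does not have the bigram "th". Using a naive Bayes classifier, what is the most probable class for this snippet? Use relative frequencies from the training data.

dutch

english: (18/121) × (3/18) × (1/18) × (11/18) × (13/18) ≈ 0.000607931
dutch: (86/121) × (23/86) × (22/86) × (34/86) × (82/86) ≈ 0.01833
german: (17/121) × (3/17) × (12/17) × (11/17) × (14/17) ≈ 0.00932591
Highest score → dutch.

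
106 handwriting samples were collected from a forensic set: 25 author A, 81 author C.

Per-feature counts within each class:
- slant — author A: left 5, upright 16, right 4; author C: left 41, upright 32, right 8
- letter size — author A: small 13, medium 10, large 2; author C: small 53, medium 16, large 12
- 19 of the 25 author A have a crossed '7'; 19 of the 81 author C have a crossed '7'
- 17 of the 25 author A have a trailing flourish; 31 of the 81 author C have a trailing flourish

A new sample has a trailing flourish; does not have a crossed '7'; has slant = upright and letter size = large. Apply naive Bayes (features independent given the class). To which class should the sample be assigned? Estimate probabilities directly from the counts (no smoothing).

author C

author A: (25/106) × (16/25) × (2/25) × (6/25) × (17/25) ≈ 0.00197072
author C: (81/106) × (32/81) × (12/81) × (62/81) × (31/81) ≈ 0.0131016
Highest score → author C.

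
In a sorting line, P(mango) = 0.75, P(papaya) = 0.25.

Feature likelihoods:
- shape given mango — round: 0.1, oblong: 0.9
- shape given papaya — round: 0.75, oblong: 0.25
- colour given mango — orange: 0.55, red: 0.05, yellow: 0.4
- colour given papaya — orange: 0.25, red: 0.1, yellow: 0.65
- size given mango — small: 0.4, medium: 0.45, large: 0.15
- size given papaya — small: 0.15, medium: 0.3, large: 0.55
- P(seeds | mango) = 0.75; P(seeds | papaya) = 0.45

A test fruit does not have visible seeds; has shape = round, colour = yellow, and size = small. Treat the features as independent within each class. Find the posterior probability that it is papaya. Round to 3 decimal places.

mango: 0.75 × 0.1 × 0.4 × 0.4 × (1−0.75) = 0.003
papaya: 0.25 × 0.75 × 0.65 × 0.15 × (1−0.45) = 0.0100546875
P(papaya | x) = 0.0100546875 / 0.0130546875 ≈ 0.770

0.770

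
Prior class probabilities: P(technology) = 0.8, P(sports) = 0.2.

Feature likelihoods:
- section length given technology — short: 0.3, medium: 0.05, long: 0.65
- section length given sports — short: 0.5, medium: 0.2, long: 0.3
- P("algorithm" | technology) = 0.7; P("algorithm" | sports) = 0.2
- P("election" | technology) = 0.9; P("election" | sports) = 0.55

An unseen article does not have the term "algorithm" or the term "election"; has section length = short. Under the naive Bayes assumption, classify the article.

technology: 0.8 × 0.3 × (1−0.7) × (1−0.9) = 0.0072
sports: 0.2 × 0.5 × (1−0.2) × (1−0.55) = 0.036
Highest score → sports.

sports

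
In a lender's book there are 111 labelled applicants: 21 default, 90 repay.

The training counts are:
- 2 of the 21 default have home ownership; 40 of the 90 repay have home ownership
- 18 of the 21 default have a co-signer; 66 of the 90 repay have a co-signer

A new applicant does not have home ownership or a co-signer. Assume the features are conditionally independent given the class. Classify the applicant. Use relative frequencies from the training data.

default: (21/111) × (19/21) × (3/21) ≈ 0.024453
repay: (90/111) × (50/90) × (24/90) ≈ 0.12012
Highest score → repay.

repay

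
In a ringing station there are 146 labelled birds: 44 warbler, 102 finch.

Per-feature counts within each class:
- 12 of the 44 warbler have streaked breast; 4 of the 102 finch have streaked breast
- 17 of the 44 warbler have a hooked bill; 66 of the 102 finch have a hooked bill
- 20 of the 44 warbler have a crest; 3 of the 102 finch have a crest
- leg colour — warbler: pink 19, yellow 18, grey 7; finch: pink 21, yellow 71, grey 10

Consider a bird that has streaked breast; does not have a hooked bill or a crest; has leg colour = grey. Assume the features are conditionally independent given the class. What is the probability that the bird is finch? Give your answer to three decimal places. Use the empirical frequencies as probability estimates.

0.174

warbler: (44/146) × (12/44) × (27/44) × (24/44) × (7/44) ≈ 0.00437667
finch: (102/146) × (4/102) × (36/102) × (99/102) × (10/102) ≈ 0.00092012
P(finch | x) = 0.00092012 / 0.00529679 ≈ 0.174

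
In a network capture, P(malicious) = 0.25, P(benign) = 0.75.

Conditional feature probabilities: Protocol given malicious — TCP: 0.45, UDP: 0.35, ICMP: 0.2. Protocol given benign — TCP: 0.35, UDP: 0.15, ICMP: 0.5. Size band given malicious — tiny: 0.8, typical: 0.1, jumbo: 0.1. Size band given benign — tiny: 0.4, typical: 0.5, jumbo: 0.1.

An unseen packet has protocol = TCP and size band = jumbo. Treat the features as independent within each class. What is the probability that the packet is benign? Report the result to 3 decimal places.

0.700

malicious: 0.25 × 0.45 × 0.1 = 0.01125
benign: 0.75 × 0.35 × 0.1 = 0.02625
P(benign | x) = 0.02625 / 0.0375 ≈ 0.700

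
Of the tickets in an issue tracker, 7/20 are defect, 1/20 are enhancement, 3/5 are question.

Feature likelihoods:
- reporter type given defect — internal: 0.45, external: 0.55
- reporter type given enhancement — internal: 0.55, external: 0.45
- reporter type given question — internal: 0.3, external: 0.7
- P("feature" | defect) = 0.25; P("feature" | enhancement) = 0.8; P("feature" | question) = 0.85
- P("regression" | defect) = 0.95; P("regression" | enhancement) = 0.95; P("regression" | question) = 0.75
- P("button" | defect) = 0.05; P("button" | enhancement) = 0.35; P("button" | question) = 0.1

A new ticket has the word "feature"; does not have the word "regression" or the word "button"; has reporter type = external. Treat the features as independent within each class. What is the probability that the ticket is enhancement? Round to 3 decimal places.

defect: 0.35 × 0.55 × 0.25 × (1−0.95) × (1−0.05) = 0.0022859375
enhancement: 0.05 × 0.45 × 0.8 × (1−0.95) × (1−0.35) = 0.000585
question: 0.6 × 0.7 × 0.85 × (1−0.75) × (1−0.1) = 0.080325
P(enhancement | x) = 0.000585 / 0.0831959375 ≈ 0.007

0.007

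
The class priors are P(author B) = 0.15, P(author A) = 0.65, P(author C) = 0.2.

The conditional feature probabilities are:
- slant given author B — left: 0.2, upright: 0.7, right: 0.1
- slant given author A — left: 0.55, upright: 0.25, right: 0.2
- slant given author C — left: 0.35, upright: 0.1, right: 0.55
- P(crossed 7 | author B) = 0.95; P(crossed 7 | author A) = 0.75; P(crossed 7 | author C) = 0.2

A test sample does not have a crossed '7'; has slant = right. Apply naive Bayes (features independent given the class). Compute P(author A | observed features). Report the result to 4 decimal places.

0.2680

author B: 0.15 × 0.1 × (1−0.95) = 0.00075
author A: 0.65 × 0.2 × (1−0.75) = 0.0325
author C: 0.2 × 0.55 × (1−0.2) = 0.088
P(author A | x) = 0.0325 / 0.12125 ≈ 0.2680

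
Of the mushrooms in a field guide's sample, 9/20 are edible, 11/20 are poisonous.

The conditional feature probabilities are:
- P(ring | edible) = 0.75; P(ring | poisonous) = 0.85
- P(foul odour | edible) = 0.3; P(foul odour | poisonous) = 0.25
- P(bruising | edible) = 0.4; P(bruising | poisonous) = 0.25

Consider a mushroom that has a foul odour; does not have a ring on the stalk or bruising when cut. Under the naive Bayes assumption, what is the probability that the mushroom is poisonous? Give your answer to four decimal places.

edible: 0.45 × (1−0.75) × 0.3 × (1−0.4) = 0.02025
poisonous: 0.55 × (1−0.85) × 0.25 × (1−0.25) = 0.01546875
P(poisonous | x) = 0.01546875 / 0.03571875 ≈ 0.4331

0.4331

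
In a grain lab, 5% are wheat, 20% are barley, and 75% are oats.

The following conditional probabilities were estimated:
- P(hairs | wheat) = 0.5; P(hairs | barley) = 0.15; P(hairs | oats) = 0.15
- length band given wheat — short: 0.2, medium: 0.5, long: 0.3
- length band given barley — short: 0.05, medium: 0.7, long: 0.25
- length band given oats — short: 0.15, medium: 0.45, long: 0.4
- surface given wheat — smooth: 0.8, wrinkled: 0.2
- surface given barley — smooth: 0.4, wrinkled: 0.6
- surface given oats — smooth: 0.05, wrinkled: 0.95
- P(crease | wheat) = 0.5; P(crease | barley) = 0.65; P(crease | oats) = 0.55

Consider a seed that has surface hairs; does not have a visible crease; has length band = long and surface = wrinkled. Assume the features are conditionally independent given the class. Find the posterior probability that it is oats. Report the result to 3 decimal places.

0.892

wheat: 0.05 × 0.5 × 0.3 × 0.2 × (1−0.5) = 0.00075
barley: 0.2 × 0.15 × 0.25 × 0.6 × (1−0.65) = 0.001575
oats: 0.75 × 0.15 × 0.4 × 0.95 × (1−0.55) = 0.0192375
P(oats | x) = 0.0192375 / 0.0215625 ≈ 0.892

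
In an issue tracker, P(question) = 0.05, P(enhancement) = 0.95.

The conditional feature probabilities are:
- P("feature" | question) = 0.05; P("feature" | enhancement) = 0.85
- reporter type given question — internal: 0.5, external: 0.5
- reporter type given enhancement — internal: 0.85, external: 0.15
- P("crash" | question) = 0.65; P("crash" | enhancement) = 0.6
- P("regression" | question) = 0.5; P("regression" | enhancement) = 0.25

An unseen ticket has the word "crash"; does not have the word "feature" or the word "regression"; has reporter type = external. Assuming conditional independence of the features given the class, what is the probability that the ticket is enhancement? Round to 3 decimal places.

question: 0.05 × (1−0.05) × 0.5 × 0.65 × (1−0.5) = 0.00771875
enhancement: 0.95 × (1−0.85) × 0.15 × 0.6 × (1−0.25) = 0.00961875
P(enhancement | x) = 0.00961875 / 0.0173375 ≈ 0.555

0.555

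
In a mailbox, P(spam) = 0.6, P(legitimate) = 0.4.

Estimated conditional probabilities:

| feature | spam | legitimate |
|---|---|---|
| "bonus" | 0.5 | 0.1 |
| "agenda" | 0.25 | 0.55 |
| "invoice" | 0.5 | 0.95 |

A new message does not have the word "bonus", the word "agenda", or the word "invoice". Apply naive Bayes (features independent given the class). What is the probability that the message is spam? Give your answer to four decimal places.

spam: 0.6 × (1−0.5) × (1−0.25) × (1−0.5) = 0.1125
legitimate: 0.4 × (1−0.1) × (1−0.55) × (1−0.95) = 0.0081
P(spam | x) = 0.1125 / 0.1206 ≈ 0.9328

0.9328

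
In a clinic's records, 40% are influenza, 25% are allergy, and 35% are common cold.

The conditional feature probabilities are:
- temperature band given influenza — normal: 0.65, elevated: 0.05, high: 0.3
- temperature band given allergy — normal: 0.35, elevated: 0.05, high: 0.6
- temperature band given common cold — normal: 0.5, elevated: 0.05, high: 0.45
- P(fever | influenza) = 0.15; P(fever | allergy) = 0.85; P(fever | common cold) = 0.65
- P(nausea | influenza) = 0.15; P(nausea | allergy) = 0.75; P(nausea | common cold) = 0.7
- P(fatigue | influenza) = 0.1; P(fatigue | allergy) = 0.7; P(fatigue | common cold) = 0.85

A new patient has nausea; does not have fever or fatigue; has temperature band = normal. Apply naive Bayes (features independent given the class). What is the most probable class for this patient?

influenza

influenza: 0.4 × 0.65 × (1−0.15) × 0.15 × (1−0.1) = 0.029835
allergy: 0.25 × 0.35 × (1−0.85) × 0.75 × (1−0.7) = 0.002953125
common cold: 0.35 × 0.5 × (1−0.65) × 0.7 × (1−0.85) = 0.00643125
Highest score → influenza.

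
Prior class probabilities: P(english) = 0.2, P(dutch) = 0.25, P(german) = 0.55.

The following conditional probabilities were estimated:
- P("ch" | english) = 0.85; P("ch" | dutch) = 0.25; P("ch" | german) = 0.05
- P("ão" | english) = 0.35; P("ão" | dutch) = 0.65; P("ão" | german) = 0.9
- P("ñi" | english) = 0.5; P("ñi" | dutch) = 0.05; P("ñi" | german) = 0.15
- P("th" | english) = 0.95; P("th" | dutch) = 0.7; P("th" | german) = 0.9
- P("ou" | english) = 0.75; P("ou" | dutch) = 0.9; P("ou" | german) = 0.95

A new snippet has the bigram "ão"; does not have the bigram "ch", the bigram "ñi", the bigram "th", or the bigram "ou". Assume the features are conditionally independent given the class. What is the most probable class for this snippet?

dutch

english: 0.2 × (1−0.85) × 0.35 × (1−0.5) × (1−0.95) × (1−0.75) = 0.000065625
dutch: 0.25 × (1−0.25) × 0.65 × (1−0.05) × (1−0.7) × (1−0.9) = 0.0034734375
german: 0.55 × (1−0.05) × 0.9 × (1−0.15) × (1−0.9) × (1−0.95) = 0.0019985625
Highest score → dutch.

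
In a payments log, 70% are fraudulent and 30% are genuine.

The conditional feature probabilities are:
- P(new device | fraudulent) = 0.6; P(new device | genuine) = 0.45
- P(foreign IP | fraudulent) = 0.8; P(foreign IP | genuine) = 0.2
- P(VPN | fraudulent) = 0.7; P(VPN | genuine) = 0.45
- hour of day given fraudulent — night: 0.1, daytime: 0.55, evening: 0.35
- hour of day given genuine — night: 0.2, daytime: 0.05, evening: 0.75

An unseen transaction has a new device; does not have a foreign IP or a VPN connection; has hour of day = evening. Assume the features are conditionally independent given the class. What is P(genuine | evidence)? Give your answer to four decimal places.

fraudulent: 0.7 × 0.6 × (1−0.8) × (1−0.7) × 0.35 = 0.00882
genuine: 0.3 × 0.45 × (1−0.2) × (1−0.45) × 0.75 = 0.04455
P(genuine | x) = 0.04455 / 0.05337 ≈ 0.8347

0.8347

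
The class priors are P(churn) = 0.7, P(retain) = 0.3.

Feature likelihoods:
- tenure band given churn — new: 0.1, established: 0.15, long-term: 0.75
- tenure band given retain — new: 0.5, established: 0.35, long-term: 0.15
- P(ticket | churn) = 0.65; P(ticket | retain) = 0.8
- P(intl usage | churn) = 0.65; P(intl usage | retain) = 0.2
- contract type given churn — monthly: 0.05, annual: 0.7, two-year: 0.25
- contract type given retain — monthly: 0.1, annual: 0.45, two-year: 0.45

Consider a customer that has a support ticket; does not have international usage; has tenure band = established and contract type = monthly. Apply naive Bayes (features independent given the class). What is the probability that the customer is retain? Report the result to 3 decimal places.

churn: 0.7 × 0.15 × 0.65 × (1−0.65) × 0.05 = 0.001194375
retain: 0.3 × 0.35 × 0.8 × (1−0.2) × 0.1 = 0.00672
P(retain | x) = 0.00672 / 0.007914375 ≈ 0.849

0.849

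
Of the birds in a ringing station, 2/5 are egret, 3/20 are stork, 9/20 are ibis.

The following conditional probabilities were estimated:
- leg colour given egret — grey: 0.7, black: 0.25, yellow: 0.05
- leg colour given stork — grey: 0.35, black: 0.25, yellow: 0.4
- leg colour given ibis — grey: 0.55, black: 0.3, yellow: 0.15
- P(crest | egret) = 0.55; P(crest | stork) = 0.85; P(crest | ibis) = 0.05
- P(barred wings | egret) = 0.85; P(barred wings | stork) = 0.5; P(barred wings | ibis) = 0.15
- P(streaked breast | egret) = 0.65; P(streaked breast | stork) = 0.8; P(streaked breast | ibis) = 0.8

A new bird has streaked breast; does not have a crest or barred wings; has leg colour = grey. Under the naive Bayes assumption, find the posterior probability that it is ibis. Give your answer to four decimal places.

0.9120

egret: 0.4 × 0.7 × (1−0.55) × (1−0.85) × 0.65 = 0.012285
stork: 0.15 × 0.35 × (1−0.85) × (1−0.5) × 0.8 = 0.00315
ibis: 0.45 × 0.55 × (1−0.05) × (1−0.15) × 0.8 = 0.159885
P(ibis | x) = 0.159885 / 0.17532 ≈ 0.9120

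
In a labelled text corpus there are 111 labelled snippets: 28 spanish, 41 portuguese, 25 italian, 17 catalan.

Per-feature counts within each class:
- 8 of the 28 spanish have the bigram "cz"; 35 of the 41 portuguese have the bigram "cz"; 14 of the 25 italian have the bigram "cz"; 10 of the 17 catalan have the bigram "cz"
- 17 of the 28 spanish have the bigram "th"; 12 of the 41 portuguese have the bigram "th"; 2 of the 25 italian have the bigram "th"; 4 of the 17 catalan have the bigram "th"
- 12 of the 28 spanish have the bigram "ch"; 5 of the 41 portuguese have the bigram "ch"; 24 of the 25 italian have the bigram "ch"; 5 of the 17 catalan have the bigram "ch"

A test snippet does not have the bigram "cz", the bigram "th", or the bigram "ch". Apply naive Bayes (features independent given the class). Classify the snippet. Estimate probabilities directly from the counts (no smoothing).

spanish: (28/111) × (20/28) × (11/28) × (16/28) ≈ 0.0404486
portuguese: (41/111) × (6/41) × (29/41) × (36/41) ≈ 0.0335708
italian: (25/111) × (11/25) × (23/25) × (1/25) ≈ 0.00364685
catalan: (17/111) × (7/17) × (13/17) × (12/17) ≈ 0.034041
Highest score → spanish.

spanish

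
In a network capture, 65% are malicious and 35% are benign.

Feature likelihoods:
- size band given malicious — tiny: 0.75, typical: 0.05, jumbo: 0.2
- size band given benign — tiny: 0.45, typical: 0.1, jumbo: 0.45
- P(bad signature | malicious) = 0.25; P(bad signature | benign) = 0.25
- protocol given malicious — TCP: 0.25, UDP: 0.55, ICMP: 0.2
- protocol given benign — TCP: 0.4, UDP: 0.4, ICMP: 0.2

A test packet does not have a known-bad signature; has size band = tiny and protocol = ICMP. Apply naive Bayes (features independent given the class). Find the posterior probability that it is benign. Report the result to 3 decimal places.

0.244

malicious: 0.65 × 0.75 × (1−0.25) × 0.2 = 0.073125
benign: 0.35 × 0.45 × (1−0.25) × 0.2 = 0.023625
P(benign | x) = 0.023625 / 0.09675 ≈ 0.244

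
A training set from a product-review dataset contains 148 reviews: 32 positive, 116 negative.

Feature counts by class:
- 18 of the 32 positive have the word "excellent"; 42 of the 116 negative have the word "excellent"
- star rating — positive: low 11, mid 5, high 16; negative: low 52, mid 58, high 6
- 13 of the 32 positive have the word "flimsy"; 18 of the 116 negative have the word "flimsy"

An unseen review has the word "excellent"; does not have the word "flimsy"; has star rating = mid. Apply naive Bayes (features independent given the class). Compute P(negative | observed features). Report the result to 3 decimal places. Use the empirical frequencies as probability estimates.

positive: (32/148) × (18/32) × (5/32) × (19/32) ≈ 0.0112833
negative: (116/148) × (42/116) × (58/116) × (98/116) ≈ 0.119874
P(negative | x) = 0.119874 / 0.1311573 ≈ 0.914

0.914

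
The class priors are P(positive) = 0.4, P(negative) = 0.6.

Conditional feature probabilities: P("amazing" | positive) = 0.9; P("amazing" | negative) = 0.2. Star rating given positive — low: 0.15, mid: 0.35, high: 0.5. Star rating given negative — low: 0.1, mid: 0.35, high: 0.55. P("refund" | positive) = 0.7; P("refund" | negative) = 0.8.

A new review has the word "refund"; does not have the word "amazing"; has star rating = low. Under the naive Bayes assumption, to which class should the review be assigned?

positive: 0.4 × (1−0.9) × 0.15 × 0.7 = 0.0042
negative: 0.6 × (1−0.2) × 0.1 × 0.8 = 0.0384
Highest score → negative.

negative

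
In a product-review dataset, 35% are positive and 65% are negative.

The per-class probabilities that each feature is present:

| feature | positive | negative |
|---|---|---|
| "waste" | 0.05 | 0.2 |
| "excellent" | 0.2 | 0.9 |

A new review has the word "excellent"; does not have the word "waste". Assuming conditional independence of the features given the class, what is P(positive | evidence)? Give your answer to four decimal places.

0.1244

positive: 0.35 × (1−0.05) × 0.2 = 0.0665
negative: 0.65 × (1−0.2) × 0.9 = 0.468
P(positive | x) = 0.0665 / 0.5345 ≈ 0.1244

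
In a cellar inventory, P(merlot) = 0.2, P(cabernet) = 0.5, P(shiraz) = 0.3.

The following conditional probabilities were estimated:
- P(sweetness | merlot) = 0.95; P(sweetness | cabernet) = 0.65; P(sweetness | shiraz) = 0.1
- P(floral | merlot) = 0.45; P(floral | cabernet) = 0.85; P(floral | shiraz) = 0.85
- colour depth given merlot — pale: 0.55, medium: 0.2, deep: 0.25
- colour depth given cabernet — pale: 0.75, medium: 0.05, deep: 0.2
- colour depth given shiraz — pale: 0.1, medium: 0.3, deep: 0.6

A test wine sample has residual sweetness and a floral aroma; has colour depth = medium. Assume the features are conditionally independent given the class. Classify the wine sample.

merlot: 0.2 × 0.95 × 0.45 × 0.2 = 0.0171
cabernet: 0.5 × 0.65 × 0.85 × 0.05 = 0.0138125
shiraz: 0.3 × 0.1 × 0.85 × 0.3 = 0.00765
Highest score → merlot.

merlot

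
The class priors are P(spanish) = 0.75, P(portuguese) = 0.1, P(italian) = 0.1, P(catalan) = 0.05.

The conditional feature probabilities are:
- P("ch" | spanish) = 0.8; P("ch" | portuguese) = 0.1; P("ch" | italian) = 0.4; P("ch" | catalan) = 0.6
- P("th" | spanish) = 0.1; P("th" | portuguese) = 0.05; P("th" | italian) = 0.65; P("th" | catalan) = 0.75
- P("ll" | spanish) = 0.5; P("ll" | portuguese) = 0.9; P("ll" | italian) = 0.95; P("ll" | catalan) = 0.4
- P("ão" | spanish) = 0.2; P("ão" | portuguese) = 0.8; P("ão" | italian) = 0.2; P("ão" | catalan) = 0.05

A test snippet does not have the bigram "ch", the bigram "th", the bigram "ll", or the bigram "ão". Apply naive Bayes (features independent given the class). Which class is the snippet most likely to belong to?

spanish: 0.75 × (1−0.8) × (1−0.1) × (1−0.5) × (1−0.2) = 0.054
portuguese: 0.1 × (1−0.1) × (1−0.05) × (1−0.9) × (1−0.8) = 0.00171
italian: 0.1 × (1−0.4) × (1−0.65) × (1−0.95) × (1−0.2) = 0.00084
catalan: 0.05 × (1−0.6) × (1−0.75) × (1−0.4) × (1−0.05) = 0.00285
Highest score → spanish.

spanish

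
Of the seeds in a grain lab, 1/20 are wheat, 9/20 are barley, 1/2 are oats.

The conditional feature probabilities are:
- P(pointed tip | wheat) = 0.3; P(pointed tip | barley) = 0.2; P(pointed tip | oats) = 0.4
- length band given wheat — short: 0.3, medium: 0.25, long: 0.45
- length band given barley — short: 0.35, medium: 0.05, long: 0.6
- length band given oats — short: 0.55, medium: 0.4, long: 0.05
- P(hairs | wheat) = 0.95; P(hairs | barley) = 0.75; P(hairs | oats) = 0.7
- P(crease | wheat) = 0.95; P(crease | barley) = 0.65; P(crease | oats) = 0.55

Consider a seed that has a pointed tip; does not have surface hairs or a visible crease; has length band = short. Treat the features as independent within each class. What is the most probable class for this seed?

wheat: 0.05 × 0.3 × 0.3 × (1−0.95) × (1−0.95) = 0.00001125
barley: 0.45 × 0.2 × 0.35 × (1−0.75) × (1−0.65) = 0.00275625
oats: 0.5 × 0.4 × 0.55 × (1−0.7) × (1−0.55) = 0.01485
Highest score → oats.

oats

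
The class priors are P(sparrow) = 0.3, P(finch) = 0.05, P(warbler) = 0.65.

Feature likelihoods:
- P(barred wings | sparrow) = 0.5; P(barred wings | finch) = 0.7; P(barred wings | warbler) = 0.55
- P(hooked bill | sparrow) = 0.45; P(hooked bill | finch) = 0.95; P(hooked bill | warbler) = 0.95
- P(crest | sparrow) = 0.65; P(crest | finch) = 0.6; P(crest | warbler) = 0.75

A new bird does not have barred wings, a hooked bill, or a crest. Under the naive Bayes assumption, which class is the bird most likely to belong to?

sparrow: 0.3 × (1−0.5) × (1−0.45) × (1−0.65) = 0.028875
finch: 0.05 × (1−0.7) × (1−0.95) × (1−0.6) = 0.0003
warbler: 0.65 × (1−0.55) × (1−0.95) × (1−0.75) = 0.00365625
Highest score → sparrow.

sparrow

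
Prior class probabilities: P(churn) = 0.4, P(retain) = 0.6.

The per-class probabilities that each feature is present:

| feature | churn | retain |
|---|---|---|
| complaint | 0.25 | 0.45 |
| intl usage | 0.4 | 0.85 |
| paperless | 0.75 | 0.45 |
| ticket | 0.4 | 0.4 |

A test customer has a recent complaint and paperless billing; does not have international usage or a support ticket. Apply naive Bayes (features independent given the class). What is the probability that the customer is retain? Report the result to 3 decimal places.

0.288

churn: 0.4 × 0.25 × (1−0.4) × 0.75 × (1−0.4) = 0.027
retain: 0.6 × 0.45 × (1−0.85) × 0.45 × (1−0.4) = 0.010935
P(retain | x) = 0.010935 / 0.037935 ≈ 0.288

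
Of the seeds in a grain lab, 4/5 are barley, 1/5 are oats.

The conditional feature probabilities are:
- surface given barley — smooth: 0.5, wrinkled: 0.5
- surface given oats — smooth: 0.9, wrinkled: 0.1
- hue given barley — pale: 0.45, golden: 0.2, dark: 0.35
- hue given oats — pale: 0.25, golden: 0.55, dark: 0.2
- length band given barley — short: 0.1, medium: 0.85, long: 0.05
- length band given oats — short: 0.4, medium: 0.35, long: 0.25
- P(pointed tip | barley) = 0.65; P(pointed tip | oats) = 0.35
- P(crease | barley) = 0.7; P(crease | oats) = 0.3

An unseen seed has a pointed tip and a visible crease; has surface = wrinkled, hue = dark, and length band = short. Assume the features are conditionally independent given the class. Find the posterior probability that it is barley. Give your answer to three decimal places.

barley: 0.8 × 0.5 × 0.35 × 0.1 × 0.65 × 0.7 = 0.00637
oats: 0.2 × 0.1 × 0.2 × 0.4 × 0.35 × 0.3 = 0.000168
P(barley | x) = 0.00637 / 0.006538 ≈ 0.974

0.974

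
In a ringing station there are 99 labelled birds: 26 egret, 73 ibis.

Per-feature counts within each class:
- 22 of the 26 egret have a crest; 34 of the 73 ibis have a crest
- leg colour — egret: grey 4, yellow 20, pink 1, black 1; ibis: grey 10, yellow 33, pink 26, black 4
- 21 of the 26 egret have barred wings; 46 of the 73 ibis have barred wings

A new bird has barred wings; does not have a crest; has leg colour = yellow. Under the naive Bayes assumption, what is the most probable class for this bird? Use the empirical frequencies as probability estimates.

ibis

egret: (26/99) × (4/26) × (20/26) × (21/26) ≈ 0.0251031
ibis: (73/99) × (39/73) × (33/73) × (46/73) ≈ 0.112216
Highest score → ibis.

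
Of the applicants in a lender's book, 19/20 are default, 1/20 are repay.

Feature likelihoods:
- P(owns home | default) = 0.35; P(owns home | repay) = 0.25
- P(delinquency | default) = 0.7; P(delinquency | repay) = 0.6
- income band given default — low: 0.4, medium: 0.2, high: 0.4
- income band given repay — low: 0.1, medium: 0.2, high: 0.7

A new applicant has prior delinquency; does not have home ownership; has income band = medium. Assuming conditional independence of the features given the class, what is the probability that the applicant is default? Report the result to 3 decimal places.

0.951

default: 0.95 × (1−0.35) × 0.7 × 0.2 = 0.08645
repay: 0.05 × (1−0.25) × 0.6 × 0.2 = 0.0045
P(default | x) = 0.08645 / 0.09095 ≈ 0.951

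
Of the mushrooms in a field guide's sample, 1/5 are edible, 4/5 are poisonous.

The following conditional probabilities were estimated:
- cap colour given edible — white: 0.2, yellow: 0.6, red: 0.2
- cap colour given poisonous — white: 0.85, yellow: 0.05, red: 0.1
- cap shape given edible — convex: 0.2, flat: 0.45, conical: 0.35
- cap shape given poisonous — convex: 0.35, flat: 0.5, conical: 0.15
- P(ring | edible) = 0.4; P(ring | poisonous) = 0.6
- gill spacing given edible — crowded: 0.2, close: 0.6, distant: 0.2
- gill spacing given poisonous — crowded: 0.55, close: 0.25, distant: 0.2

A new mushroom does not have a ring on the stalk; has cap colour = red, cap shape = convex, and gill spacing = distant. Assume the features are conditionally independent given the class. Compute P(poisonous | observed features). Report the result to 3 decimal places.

edible: 0.2 × 0.2 × 0.2 × (1−0.4) × 0.2 = 0.00096
poisonous: 0.8 × 0.1 × 0.35 × (1−0.6) × 0.2 = 0.00224
P(poisonous | x) = 0.00224 / 0.0032 ≈ 0.700

0.700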